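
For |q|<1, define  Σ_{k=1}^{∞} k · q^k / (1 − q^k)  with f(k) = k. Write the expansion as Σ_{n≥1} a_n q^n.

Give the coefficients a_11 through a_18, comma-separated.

12, 28, 14, 24, 24, 31, 18, 39

[q^11] f(1)=1,f(11)=11 ⇒ 12
n=12: 1·12 2·6 3·4 4·3 6·2 12·1  f→[1+2+3+4+6+12]=28
d|13:{1,13}  Σf=1+13=14
[q^14] f(1)=1,f(2)=2,f(7)=7,f(14)=14 ⇒ 24
d|15:{15,5,3,1}  Σf=15+5+3+1=24
n=16: 16·1 8·2 4·4 2·8 1·16  f→[16+8+4+2+1]=31
d|17:{17,1}  Σf=17+1=18
d|18:{1,2,3,6,9,18}  Σf=1+2+3+6+9+18=39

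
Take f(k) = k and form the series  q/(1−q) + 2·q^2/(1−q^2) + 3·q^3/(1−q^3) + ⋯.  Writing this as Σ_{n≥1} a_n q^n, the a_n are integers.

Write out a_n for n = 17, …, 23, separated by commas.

d|17:{1,17}  Σf=1+17=18
[q^18] f(18)=18,f(9)=9,f(6)=6,f(3)=3,f(2)=2,f(1)=1 ⇒ 39
[q^19] f(1)=1,f(19)=19 ⇒ 20
[q^20] f(1)=1,f(2)=2,f(4)=4,f(5)=5,f(10)=10,f(20)=20 ⇒ 42
d|21:{1,3,7,21}  Σf=1+3+7+21=32
[q^22] f(1)=1,f(2)=2,f(11)=11,f(22)=22 ⇒ 36
[q^23] f(23)=23,f(1)=1 ⇒ 24

18, 39, 20, 42, 32, 36, 24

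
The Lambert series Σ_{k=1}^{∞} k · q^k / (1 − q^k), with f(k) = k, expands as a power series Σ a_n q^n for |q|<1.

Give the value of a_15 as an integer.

a_15 = 24

d|15:{15,5,3,1}  Σf=15+5+3+1=24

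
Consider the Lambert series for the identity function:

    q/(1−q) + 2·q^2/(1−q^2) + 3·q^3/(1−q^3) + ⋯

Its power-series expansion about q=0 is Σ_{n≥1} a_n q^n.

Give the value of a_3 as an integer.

a_3 = 4

[q^3] f(3)=3,f(1)=1 ⇒ 4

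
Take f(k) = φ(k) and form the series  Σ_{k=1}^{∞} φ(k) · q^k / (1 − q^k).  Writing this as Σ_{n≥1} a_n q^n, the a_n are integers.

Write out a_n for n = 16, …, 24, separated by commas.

d|16:{16,8,4,2,1}  Σφ=8+4+2+1+1=16
d|17:{1,17}  Σφ=1+16=17
d|18:{1,2,3,6,9,18}  Σφ=1+1+2+2+6+6=18
[q^19] φ(19)=18,φ(1)=1 ⇒ 19
d|20:{20,10,5,4,2,1}  Σφ=8+4+4+2+1+1=20
n=21: 21·1 7·3 3·7 1·21  φ→[12+6+2+1]=21
d|22:{22,11,2,1}  Σφ=10+10+1+1=22
[q^23] φ(1)=1,φ(23)=22 ⇒ 23
[q^24] φ(1)=1,φ(2)=1,φ(3)=2,φ(4)=2,φ(6)=2,φ(8)=4,φ(12)=4,φ(24)=8 ⇒ 24

16, 17, 18, 19, 20, 21, 22, 23, 24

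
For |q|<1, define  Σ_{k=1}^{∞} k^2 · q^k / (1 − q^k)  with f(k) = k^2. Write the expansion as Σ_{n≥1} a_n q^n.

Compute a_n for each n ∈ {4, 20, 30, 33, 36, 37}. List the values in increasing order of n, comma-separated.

21, 546, 1300, 1220, 1911, 1370

q^4  k|4↦f(k): 1:1 2:4 4:16  a_4=21
q^20  k|20↦f(k): 20:400 10:100 5:25 4:16 2:4 1:1  a_20=546
n=30: 30·1 15·2 10·3 6·5 5·6 3·10 2·15 1·30  f→[900+225+100+36+25+9+4+1]=1300
n=33: 33·1 11·3 3·11 1·33  f→[1089+121+9+1]=1220
n=36: 1·36 2·18 3·12 4·9 6·6 9·4 12·3 18·2 36·1  f→[1+4+9+16+36+81+144+324+1296]=1911
d|37:{37,1}  Σf=1369+1=1370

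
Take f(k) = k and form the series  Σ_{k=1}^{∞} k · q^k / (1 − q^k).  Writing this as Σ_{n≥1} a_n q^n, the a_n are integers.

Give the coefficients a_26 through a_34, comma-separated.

42, 40, 56, 30, 72, 32, 63, 48, 54

n=26: 1·26 2·13 13·2 26·1  f→[1+2+13+26]=42
d|27:{27,9,3,1}  Σf=27+9+3+1=40
n=28: 1·28 2·14 4·7 7·4 14·2 28·1  f→[1+2+4+7+14+28]=56
d|29:{1,29}  Σf=1+29=30
d|30:{30,15,10,6,5,3,2,1}  Σf=30+15+10+6+5+3+2+1=72
d|31:{31,1}  Σf=31+1=32
[q^32] f(1)=1,f(2)=2,f(4)=4,f(8)=8,f(16)=16,f(32)=32 ⇒ 63
[q^33] f(1)=1,f(3)=3,f(11)=11,f(33)=33 ⇒ 48
[q^34] f(34)=34,f(17)=17,f(2)=2,f(1)=1 ⇒ 54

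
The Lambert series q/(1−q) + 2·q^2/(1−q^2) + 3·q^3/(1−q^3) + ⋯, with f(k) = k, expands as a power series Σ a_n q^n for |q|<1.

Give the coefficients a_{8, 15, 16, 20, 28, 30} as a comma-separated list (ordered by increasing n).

15, 24, 31, 42, 56, 72

d|8:{1,2,4,8}  Σf=1+2+4+8=15
n=15: 1·15 3·5 5·3 15·1  f→[1+3+5+15]=24
q^16  k|16↦f(k): 16:16 8:8 4:4 2:2 1:1  a_16=31
q^20  k|20↦f(k): 20:20 10:10 5:5 4:4 2:2 1:1  a_20=42
q^28  k|28↦f(k): 28:28 14:14 7:7 4:4 2:2 1:1  a_28=56
[q^30] f(30)=30,f(15)=15,f(10)=10,f(6)=6,f(5)=5,f(3)=3,f(2)=2,f(1)=1 ⇒ 72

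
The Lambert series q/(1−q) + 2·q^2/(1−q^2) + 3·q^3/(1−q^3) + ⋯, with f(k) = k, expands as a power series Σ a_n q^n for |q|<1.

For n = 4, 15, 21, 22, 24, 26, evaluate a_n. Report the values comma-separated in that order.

7, 24, 32, 36, 60, 42

n=4: 4·1 2·2 1·4  f→[4+2+1]=7
q^15  k|15↦f(k): 15:15 5:5 3:3 1:1  a_15=24
d|21:{21,7,3,1}  Σf=21+7+3+1=32
[q^22] f(22)=22,f(11)=11,f(2)=2,f(1)=1 ⇒ 36
q^24  k|24↦f(k): 1:1 2:2 3:3 4:4 6:6 8:8 12:12 24:24  a_24=60
n=26: 26·1 13·2 2·13 1·26  f→[26+13+2+1]=42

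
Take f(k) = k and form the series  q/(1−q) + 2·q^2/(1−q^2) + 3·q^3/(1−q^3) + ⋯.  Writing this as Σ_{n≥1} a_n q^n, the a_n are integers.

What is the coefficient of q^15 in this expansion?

a_15 = 24

q^15  k|15↦f(k): 15:15 5:5 3:3 1:1  a_15=24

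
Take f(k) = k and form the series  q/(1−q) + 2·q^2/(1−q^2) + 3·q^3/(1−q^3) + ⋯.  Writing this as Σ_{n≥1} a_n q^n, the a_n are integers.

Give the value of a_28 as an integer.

d|28:{28,14,7,4,2,1}  Σf=28+14+7+4+2+1=56

a_28 = 56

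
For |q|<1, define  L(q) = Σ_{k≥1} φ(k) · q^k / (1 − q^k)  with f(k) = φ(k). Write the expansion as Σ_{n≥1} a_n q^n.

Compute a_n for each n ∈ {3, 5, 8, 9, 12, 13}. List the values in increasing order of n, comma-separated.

n=3: 3·1 1·3  φ→[2+1]=3
q^5  k|5↦φ(k): 1:1 5:4  a_5=5
n=8: 8·1 4·2 2·4 1·8  φ→[4+2+1+1]=8
n=9: 1·9 3·3 9·1  φ→[1+2+6]=9
d|12:{1,2,3,4,6,12}  Σφ=1+1+2+2+2+4=12
q^13  k|13↦φ(k): 13:12 1:1  a_13=13

3, 5, 8, 9, 12, 13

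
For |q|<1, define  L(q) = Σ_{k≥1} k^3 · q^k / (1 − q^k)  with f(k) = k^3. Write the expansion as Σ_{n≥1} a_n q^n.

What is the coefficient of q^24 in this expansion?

a_24 = 16380

[q^24] f(24)=13824,f(12)=1728,f(8)=512,f(6)=216,f(4)=64,f(3)=27,f(2)=8,f(1)=1 ⇒ 16380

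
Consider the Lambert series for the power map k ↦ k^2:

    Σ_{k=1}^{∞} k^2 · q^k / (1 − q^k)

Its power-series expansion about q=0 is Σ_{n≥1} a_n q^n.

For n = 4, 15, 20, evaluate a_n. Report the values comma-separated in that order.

n=4: 4·1 2·2 1·4  f→[16+4+1]=21
q^15  k|15↦f(k): 15:225 5:25 3:9 1:1  a_15=260
q^20  k|20↦f(k): 20:400 10:100 5:25 4:16 2:4 1:1  a_20=546

21, 260, 546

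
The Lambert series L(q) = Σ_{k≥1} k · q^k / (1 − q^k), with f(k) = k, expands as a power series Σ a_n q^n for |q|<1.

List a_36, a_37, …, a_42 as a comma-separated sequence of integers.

d|36:{1,2,3,4,6,9,12,18,36}  Σf=1+2+3+4+6+9+12+18+36=91
q^37  k|37↦f(k): 1:1 37:37  a_37=38
q^38  k|38↦f(k): 38:38 19:19 2:2 1:1  a_38=60
d|39:{39,13,3,1}  Σf=39+13+3+1=56
[q^40] f(40)=40,f(20)=20,f(10)=10,f(8)=8,f(5)=5,f(4)=4,f(2)=2,f(1)=1 ⇒ 90
n=41: 41·1 1·41  f→[41+1]=42
[q^42] f(1)=1,f(2)=2,f(3)=3,f(6)=6,f(7)=7,f(14)=14,f(21)=21,f(42)=42 ⇒ 96

91, 38, 60, 56, 90, 42, 96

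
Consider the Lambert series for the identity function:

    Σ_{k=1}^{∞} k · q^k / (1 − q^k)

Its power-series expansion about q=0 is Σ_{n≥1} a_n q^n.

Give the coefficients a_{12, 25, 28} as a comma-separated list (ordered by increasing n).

28, 31, 56

n=12: 12·1 6·2 4·3 3·4 2·6 1·12  f→[12+6+4+3+2+1]=28
n=25: 25·1 5·5 1·25  f→[25+5+1]=31
d|28:{1,2,4,7,14,28}  Σf=1+2+4+7+14+28=56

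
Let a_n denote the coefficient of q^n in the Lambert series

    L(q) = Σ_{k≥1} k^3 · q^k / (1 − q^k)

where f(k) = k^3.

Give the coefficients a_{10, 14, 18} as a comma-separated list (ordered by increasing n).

1134, 3096, 6813

q^10  k|10↦f(k): 1:1 2:8 5:125 10:1000  a_10=1134
n=14: 1·14 2·7 7·2 14·1  f→[1+8+343+2744]=3096
n=18: 1·18 2·9 3·6 6·3 9·2 18·1  f→[1+8+27+216+729+5832]=6813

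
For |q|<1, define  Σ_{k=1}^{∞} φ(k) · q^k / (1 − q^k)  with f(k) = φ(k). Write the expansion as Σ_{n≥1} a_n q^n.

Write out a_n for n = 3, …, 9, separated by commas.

d|3:{3,1}  Σφ=2+1=3
q^4  k|4↦φ(k): 1:1 2:1 4:2  a_4=4
q^5  k|5↦φ(k): 1:1 5:4  a_5=5
d|6:{6,3,2,1}  Σφ=2+2+1+1=6
d|7:{7,1}  Σφ=6+1=7
[q^8] φ(1)=1,φ(2)=1,φ(4)=2,φ(8)=4 ⇒ 8
q^9  k|9↦φ(k): 1:1 3:2 9:6  a_9=9

3, 4, 5, 6, 7, 8, 9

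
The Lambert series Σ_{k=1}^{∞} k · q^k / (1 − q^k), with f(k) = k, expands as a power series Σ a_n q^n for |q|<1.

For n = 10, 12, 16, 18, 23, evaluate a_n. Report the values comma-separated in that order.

18, 28, 31, 39, 24

q^10  k|10↦f(k): 1:1 2:2 5:5 10:10  a_10=18
n=12: 12·1 6·2 4·3 3·4 2·6 1·12  f→[12+6+4+3+2+1]=28
d|16:{16,8,4,2,1}  Σf=16+8+4+2+1=31
q^18  k|18↦f(k): 18:18 9:9 6:6 3:3 2:2 1:1  a_18=39
q^23  k|23↦f(k): 23:23 1:1  a_23=24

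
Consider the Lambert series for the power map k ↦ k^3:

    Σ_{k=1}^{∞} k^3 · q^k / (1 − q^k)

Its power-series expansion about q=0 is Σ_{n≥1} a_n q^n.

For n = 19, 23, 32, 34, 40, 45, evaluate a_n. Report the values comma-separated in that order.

6860, 12168, 37449, 44226, 73710, 95382

[q^19] f(1)=1,f(19)=6859 ⇒ 6860
n=23: 1·23 23·1  f→[1+12167]=12168
[q^32] f(32)=32768,f(16)=4096,f(8)=512,f(4)=64,f(2)=8,f(1)=1 ⇒ 37449
[q^34] f(34)=39304,f(17)=4913,f(2)=8,f(1)=1 ⇒ 44226
n=40: 40·1 20·2 10·4 8·5 5·8 4·10 2·20 1·40  f→[64000+8000+1000+512+125+64+8+1]=73710
d|45:{45,15,9,5,3,1}  Σf=91125+3375+729+125+27+1=95382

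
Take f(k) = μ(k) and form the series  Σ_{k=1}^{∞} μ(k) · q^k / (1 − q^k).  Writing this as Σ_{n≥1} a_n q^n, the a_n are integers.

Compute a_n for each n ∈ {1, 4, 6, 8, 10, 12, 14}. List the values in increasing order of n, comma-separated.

1, 0, 0, 0, 0, 0, 0

[q^1] μ(1)=1 ⇒ 1
d|4:{4,2,1}  Σμ=0+(-1)+1=0
q^6  k|6↦μ(k): 6:1 3:-1 2:-1 1:1  a_6=0
n=8: 1·8 2·4 4·2 8·1  μ→[1+(-1)+0+0]=0
q^10  k|10↦μ(k): 10:1 5:-1 2:-1 1:1  a_10=0
n=12: 12·1 6·2 4·3 3·4 2·6 1·12  μ→[0+1+0+(-1)+(-1)+1]=0
[q^14] μ(14)=1,μ(7)=-1,μ(2)=-1,μ(1)=1 ⇒ 0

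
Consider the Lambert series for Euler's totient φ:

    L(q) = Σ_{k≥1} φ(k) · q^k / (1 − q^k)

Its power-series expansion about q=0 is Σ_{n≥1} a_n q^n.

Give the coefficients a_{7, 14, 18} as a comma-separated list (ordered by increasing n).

[q^7] φ(7)=6,φ(1)=1 ⇒ 7
q^14  k|14↦φ(k): 14:6 7:6 2:1 1:1  a_14=14
n=18: 18·1 9·2 6·3 3·6 2·9 1·18  φ→[6+6+2+2+1+1]=18

7, 14, 18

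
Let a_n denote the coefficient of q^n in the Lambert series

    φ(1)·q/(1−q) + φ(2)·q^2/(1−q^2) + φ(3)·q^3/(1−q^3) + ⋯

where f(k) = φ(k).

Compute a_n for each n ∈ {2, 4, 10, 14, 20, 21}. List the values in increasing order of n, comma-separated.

q^2  k|2↦φ(k): 1:1 2:1  a_2=2
n=4: 1·4 2·2 4·1  φ→[1+1+2]=4
q^10  k|10↦φ(k): 10:4 5:4 2:1 1:1  a_10=10
q^14  k|14↦φ(k): 14:6 7:6 2:1 1:1  a_14=14
d|20:{20,10,5,4,2,1}  Σφ=8+4+4+2+1+1=20
q^21  k|21↦φ(k): 1:1 3:2 7:6 21:12  a_21=21

2, 4, 10, 14, 20, 21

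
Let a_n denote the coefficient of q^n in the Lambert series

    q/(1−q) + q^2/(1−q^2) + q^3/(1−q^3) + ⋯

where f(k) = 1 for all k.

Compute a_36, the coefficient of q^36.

a_36 = 9

q^36  k|36↦f(k): 1:1 2:1 3:1 4:1 6:1 9:1 12:1 18:1 36:1  a_36=9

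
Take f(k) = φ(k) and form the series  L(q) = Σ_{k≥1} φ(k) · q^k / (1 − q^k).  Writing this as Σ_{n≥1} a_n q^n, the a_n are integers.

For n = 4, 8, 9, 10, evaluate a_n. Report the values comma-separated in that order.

d|4:{1,2,4}  Σφ=1+1+2=4
[q^8] φ(1)=1,φ(2)=1,φ(4)=2,φ(8)=4 ⇒ 8
[q^9] φ(9)=6,φ(3)=2,φ(1)=1 ⇒ 9
n=10: 1·10 2·5 5·2 10·1  φ→[1+1+4+4]=10

4, 8, 9, 10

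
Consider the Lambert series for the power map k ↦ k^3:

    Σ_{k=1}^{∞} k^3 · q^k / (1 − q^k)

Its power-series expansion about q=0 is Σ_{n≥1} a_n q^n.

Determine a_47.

d|47:{1,47}  Σf=1+103823=103824

a_47 = 103824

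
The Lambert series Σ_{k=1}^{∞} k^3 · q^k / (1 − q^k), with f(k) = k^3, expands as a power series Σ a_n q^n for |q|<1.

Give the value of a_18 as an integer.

a_18 = 6813

[q^18] f(18)=5832,f(9)=729,f(6)=216,f(3)=27,f(2)=8,f(1)=1 ⇒ 6813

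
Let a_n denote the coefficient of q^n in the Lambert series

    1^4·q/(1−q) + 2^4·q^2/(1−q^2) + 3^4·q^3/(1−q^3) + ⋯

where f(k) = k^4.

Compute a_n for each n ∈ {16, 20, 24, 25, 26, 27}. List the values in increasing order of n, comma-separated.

d|16:{1,2,4,8,16}  Σf=1+16+256+4096+65536=69905
[q^20] f(1)=1,f(2)=16,f(4)=256,f(5)=625,f(10)=10000,f(20)=160000 ⇒ 170898
q^24  k|24↦f(k): 1:1 2:16 3:81 4:256 6:1296 8:4096 12:20736 24:331776  a_24=358258
q^25  k|25↦f(k): 25:390625 5:625 1:1  a_25=391251
[q^26] f(1)=1,f(2)=16,f(13)=28561,f(26)=456976 ⇒ 485554
q^27  k|27↦f(k): 27:531441 9:6561 3:81 1:1  a_27=538084

69905, 170898, 358258, 391251, 485554, 538084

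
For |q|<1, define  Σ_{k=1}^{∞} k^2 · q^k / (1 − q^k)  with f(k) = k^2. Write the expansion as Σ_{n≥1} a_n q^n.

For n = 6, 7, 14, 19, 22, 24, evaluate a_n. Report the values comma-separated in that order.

[q^6] f(1)=1,f(2)=4,f(3)=9,f(6)=36 ⇒ 50
d|7:{1,7}  Σf=1+49=50
d|14:{14,7,2,1}  Σf=196+49+4+1=250
d|19:{1,19}  Σf=1+361=362
n=22: 1·22 2·11 11·2 22·1  f→[1+4+121+484]=610
d|24:{24,12,8,6,4,3,2,1}  Σf=576+144+64+36+16+9+4+1=850

50, 50, 250, 362, 610, 850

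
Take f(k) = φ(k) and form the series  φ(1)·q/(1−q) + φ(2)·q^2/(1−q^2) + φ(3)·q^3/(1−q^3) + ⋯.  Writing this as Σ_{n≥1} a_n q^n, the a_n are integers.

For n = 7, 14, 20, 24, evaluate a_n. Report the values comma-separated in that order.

q^7  k|7↦φ(k): 7:6 1:1  a_7=7
n=14: 14·1 7·2 2·7 1·14  φ→[6+6+1+1]=14
q^20  k|20↦φ(k): 20:8 10:4 5:4 4:2 2:1 1:1  a_20=20
[q^24] φ(1)=1,φ(2)=1,φ(3)=2,φ(4)=2,φ(6)=2,φ(8)=4,φ(12)=4,φ(24)=8 ⇒ 24

7, 14, 20, 24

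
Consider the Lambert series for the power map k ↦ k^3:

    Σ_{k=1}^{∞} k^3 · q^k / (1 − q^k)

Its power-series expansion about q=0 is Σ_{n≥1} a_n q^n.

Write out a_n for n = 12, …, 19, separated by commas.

n=12: 1·12 2·6 3·4 4·3 6·2 12·1  f→[1+8+27+64+216+1728]=2044
[q^13] f(13)=2197,f(1)=1 ⇒ 2198
d|14:{1,2,7,14}  Σf=1+8+343+2744=3096
n=15: 1·15 3·5 5·3 15·1  f→[1+27+125+3375]=3528
n=16: 1·16 2·8 4·4 8·2 16·1  f→[1+8+64+512+4096]=4681
d|17:{1,17}  Σf=1+4913=4914
d|18:{1,2,3,6,9,18}  Σf=1+8+27+216+729+5832=6813
q^19  k|19↦f(k): 19:6859 1:1  a_19=6860

2044, 2198, 3096, 3528, 4681, 4914, 6813, 6860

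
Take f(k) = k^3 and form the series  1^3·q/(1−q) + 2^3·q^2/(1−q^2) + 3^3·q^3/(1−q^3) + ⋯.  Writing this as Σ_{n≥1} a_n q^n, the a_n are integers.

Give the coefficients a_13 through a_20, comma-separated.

[q^13] f(1)=1,f(13)=2197 ⇒ 2198
[q^14] f(1)=1,f(2)=8,f(7)=343,f(14)=2744 ⇒ 3096
n=15: 15·1 5·3 3·5 1·15  f→[3375+125+27+1]=3528
[q^16] f(1)=1,f(2)=8,f(4)=64,f(8)=512,f(16)=4096 ⇒ 4681
d|17:{17,1}  Σf=4913+1=4914
d|18:{1,2,3,6,9,18}  Σf=1+8+27+216+729+5832=6813
d|19:{1,19}  Σf=1+6859=6860
q^20  k|20↦f(k): 20:8000 10:1000 5:125 4:64 2:8 1:1  a_20=9198

2198, 3096, 3528, 4681, 4914, 6813, 6860, 9198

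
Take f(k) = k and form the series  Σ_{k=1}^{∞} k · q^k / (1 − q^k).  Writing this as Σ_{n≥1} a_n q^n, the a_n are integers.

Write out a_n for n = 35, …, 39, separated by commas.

48, 91, 38, 60, 56

d|35:{1,5,7,35}  Σf=1+5+7+35=48
n=36: 36·1 18·2 12·3 9·4 6·6 4·9 3·12 2·18 1·36  f→[36+18+12+9+6+4+3+2+1]=91
q^37  k|37↦f(k): 37:37 1:1  a_37=38
[q^38] f(1)=1,f(2)=2,f(19)=19,f(38)=38 ⇒ 60
d|39:{1,3,13,39}  Σf=1+3+13+39=56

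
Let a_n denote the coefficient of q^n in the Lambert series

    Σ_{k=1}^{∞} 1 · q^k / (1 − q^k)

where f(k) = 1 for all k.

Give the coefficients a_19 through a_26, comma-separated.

2, 6, 4, 4, 2, 8, 3, 4

q^19  k|19↦f(k): 19:1 1:1  a_19=2
q^20  k|20↦f(k): 20:1 10:1 5:1 4:1 2:1 1:1  a_20=6
d|21:{1,3,7,21}  Σf=1+1+1+1=4
q^22  k|22↦f(k): 22:1 11:1 2:1 1:1  a_22=4
q^23  k|23↦f(k): 23:1 1:1  a_23=2
[q^24] f(24)=1,f(12)=1,f(8)=1,f(6)=1,f(4)=1,f(3)=1,f(2)=1,f(1)=1 ⇒ 8
d|25:{1,5,25}  Σf=1+1+1=3
n=26: 26·1 13·2 2·13 1·26  f→[1+1+1+1]=4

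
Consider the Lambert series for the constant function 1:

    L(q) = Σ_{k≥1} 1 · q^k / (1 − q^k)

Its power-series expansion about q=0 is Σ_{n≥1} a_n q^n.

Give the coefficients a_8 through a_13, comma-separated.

n=8: 1·8 2·4 4·2 8·1  f→[1+1+1+1]=4
d|9:{1,3,9}  Σf=1+1+1=3
d|10:{10,5,2,1}  Σf=1+1+1+1=4
d|11:{1,11}  Σf=1+1=2
[q^12] f(12)=1,f(6)=1,f(4)=1,f(3)=1,f(2)=1,f(1)=1 ⇒ 6
d|13:{13,1}  Σf=1+1=2

4, 3, 4, 2, 6, 2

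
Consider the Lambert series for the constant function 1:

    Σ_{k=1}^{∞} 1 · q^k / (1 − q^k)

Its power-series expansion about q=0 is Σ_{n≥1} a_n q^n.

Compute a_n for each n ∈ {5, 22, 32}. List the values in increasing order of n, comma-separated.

n=5: 1·5 5·1  f→[1+1]=2
q^22  k|22↦f(k): 22:1 11:1 2:1 1:1  a_22=4
d|32:{32,16,8,4,2,1}  Σf=1+1+1+1+1+1=6

2, 4, 6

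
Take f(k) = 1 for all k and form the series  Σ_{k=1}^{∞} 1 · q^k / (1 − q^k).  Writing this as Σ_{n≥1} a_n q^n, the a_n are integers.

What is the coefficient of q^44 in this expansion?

n=44: 44·1 22·2 11·4 4·11 2·22 1·44  f→[1+1+1+1+1+1]=6

a_44 = 6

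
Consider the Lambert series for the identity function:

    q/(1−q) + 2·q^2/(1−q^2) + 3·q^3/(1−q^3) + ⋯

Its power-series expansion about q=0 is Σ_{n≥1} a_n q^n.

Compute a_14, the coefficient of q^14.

a_14 = 24

n=14: 1·14 2·7 7·2 14·1  f→[1+2+7+14]=24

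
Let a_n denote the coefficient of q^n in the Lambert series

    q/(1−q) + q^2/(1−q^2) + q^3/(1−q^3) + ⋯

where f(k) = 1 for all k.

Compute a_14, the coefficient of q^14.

d|14:{1,2,7,14}  Σf=1+1+1+1=4

a_14 = 4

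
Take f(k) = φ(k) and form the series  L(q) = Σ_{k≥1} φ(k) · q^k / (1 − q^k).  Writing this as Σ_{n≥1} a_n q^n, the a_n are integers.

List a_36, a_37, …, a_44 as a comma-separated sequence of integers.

[q^36] φ(36)=12,φ(18)=6,φ(12)=4,φ(9)=6,φ(6)=2,φ(4)=2,φ(3)=2,φ(2)=1,φ(1)=1 ⇒ 36
[q^37] φ(1)=1,φ(37)=36 ⇒ 37
[q^38] φ(1)=1,φ(2)=1,φ(19)=18,φ(38)=18 ⇒ 38
q^39  k|39↦φ(k): 39:24 13:12 3:2 1:1  a_39=39
n=40: 1·40 2·20 4·10 5·8 8·5 10·4 20·2 40·1  φ→[1+1+2+4+4+4+8+16]=40
d|41:{1,41}  Σφ=1+40=41
d|42:{1,2,3,6,7,14,21,42}  Σφ=1+1+2+2+6+6+12+12=42
[q^43] φ(43)=42,φ(1)=1 ⇒ 43
q^44  k|44↦φ(k): 1:1 2:1 4:2 11:10 22:10 44:20  a_44=44

36, 37, 38, 39, 40, 41, 42, 43, 44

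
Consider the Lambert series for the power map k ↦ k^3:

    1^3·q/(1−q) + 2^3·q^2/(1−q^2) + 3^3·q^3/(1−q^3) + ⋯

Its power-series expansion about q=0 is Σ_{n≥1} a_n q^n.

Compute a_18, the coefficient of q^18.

a_18 = 6813

[q^18] f(1)=1,f(2)=8,f(3)=27,f(6)=216,f(9)=729,f(18)=5832 ⇒ 6813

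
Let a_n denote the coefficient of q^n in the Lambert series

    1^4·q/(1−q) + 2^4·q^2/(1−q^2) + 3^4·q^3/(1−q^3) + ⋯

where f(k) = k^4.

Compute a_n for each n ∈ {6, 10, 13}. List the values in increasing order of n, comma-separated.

1394, 10642, 28562

n=6: 1·6 2·3 3·2 6·1  f→[1+16+81+1296]=1394
d|10:{10,5,2,1}  Σf=10000+625+16+1=10642
n=13: 13·1 1·13  f→[28561+1]=28562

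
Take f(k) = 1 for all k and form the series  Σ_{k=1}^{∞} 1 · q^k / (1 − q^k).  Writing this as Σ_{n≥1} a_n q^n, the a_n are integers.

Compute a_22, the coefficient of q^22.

n=22: 22·1 11·2 2·11 1·22  f→[1+1+1+1]=4

a_22 = 4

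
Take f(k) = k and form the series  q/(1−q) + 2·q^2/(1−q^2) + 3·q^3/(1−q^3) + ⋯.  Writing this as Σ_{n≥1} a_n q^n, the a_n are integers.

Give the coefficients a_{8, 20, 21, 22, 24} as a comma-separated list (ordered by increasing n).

15, 42, 32, 36, 60

[q^8] f(8)=8,f(4)=4,f(2)=2,f(1)=1 ⇒ 15
q^20  k|20↦f(k): 1:1 2:2 4:4 5:5 10:10 20:20  a_20=42
q^21  k|21↦f(k): 1:1 3:3 7:7 21:21  a_21=32
d|22:{1,2,11,22}  Σf=1+2+11+22=36
q^24  k|24↦f(k): 24:24 12:12 8:8 6:6 4:4 3:3 2:2 1:1  a_24=60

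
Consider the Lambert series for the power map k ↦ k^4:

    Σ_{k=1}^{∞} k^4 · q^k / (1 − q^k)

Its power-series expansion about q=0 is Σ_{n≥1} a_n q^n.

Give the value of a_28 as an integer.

a_28 = 655746

n=28: 28·1 14·2 7·4 4·7 2·14 1·28  f→[614656+38416+2401+256+16+1]=655746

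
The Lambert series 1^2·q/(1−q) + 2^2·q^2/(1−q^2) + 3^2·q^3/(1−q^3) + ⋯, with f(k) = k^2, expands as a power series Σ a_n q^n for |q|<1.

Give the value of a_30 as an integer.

a_30 = 1300

d|30:{1,2,3,5,6,10,15,30}  Σf=1+4+9+25+36+100+225+900=1300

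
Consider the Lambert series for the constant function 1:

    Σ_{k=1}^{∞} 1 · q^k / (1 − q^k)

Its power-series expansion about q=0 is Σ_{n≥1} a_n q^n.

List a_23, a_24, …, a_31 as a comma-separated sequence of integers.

d|23:{1,23}  Σf=1+1=2
q^24  k|24↦f(k): 1:1 2:1 3:1 4:1 6:1 8:1 12:1 24:1  a_24=8
d|25:{1,5,25}  Σf=1+1+1=3
q^26  k|26↦f(k): 26:1 13:1 2:1 1:1  a_26=4
d|27:{1,3,9,27}  Σf=1+1+1+1=4
d|28:{1,2,4,7,14,28}  Σf=1+1+1+1+1+1=6
d|29:{29,1}  Σf=1+1=2
[q^30] f(1)=1,f(2)=1,f(3)=1,f(5)=1,f(6)=1,f(10)=1,f(15)=1,f(30)=1 ⇒ 8
[q^31] f(1)=1,f(31)=1 ⇒ 2

2, 8, 3, 4, 4, 6, 2, 8, 2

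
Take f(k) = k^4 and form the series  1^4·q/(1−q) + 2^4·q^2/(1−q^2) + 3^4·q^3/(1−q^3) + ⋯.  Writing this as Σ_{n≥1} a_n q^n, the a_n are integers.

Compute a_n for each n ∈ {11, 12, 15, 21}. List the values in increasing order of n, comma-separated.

d|11:{11,1}  Σf=14641+1=14642
[q^12] f(1)=1,f(2)=16,f(3)=81,f(4)=256,f(6)=1296,f(12)=20736 ⇒ 22386
n=15: 1·15 3·5 5·3 15·1  f→[1+81+625+50625]=51332
n=21: 1·21 3·7 7·3 21·1  f→[1+81+2401+194481]=196964

14642, 22386, 51332, 196964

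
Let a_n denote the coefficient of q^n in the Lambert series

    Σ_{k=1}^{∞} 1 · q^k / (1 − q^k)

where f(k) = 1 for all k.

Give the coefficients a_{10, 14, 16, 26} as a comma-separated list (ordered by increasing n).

4, 4, 5, 4

[q^10] f(10)=1,f(5)=1,f(2)=1,f(1)=1 ⇒ 4
q^14  k|14↦f(k): 1:1 2:1 7:1 14:1  a_14=4
d|16:{1,2,4,8,16}  Σf=1+1+1+1+1=5
q^26  k|26↦f(k): 1:1 2:1 13:1 26:1  a_26=4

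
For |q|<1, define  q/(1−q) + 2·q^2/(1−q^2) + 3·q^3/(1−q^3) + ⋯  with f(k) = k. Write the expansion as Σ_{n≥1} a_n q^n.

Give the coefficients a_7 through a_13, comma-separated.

8, 15, 13, 18, 12, 28, 14

q^7  k|7↦f(k): 1:1 7:7  a_7=8
n=8: 8·1 4·2 2·4 1·8  f→[8+4+2+1]=15
[q^9] f(1)=1,f(3)=3,f(9)=9 ⇒ 13
[q^10] f(10)=10,f(5)=5,f(2)=2,f(1)=1 ⇒ 18
d|11:{11,1}  Σf=11+1=12
n=12: 1·12 2·6 3·4 4·3 6·2 12·1  f→[1+2+3+4+6+12]=28
d|13:{1,13}  Σf=1+13=14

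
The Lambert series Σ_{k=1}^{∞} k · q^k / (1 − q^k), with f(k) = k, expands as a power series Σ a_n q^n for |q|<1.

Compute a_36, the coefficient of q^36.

a_36 = 91

d|36:{36,18,12,9,6,4,3,2,1}  Σf=36+18+12+9+6+4+3+2+1=91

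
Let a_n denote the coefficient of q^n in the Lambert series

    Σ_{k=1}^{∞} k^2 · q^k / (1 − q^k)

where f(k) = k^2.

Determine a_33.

n=33: 1·33 3·11 11·3 33·1  f→[1+9+121+1089]=1220

a_33 = 1220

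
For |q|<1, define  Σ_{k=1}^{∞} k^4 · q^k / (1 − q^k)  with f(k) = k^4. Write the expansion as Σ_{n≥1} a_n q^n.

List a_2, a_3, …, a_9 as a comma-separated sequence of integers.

17, 82, 273, 626, 1394, 2402, 4369, 6643

n=2: 1·2 2·1  f→[1+16]=17
n=3: 3·1 1·3  f→[81+1]=82
n=4: 1·4 2·2 4·1  f→[1+16+256]=273
[q^5] f(1)=1,f(5)=625 ⇒ 626
d|6:{1,2,3,6}  Σf=1+16+81+1296=1394
[q^7] f(1)=1,f(7)=2401 ⇒ 2402
d|8:{8,4,2,1}  Σf=4096+256+16+1=4369
q^9  k|9↦f(k): 9:6561 3:81 1:1  a_9=6643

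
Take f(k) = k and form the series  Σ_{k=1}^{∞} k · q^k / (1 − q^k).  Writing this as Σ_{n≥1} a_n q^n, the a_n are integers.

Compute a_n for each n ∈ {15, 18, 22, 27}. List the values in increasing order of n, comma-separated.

24, 39, 36, 40

d|15:{15,5,3,1}  Σf=15+5+3+1=24
q^18  k|18↦f(k): 1:1 2:2 3:3 6:6 9:9 18:18  a_18=39
d|22:{22,11,2,1}  Σf=22+11+2+1=36
n=27: 1·27 3·9 9·3 27·1  f→[1+3+9+27]=40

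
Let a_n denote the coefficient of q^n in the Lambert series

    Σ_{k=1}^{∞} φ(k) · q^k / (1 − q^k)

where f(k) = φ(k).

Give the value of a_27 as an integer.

q^27  k|27↦φ(k): 27:18 9:6 3:2 1:1  a_27=27

a_27 = 27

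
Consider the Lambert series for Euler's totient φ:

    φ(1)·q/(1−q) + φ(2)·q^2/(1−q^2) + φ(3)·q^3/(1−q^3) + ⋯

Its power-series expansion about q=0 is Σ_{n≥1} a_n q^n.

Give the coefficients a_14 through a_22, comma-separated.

[q^14] φ(1)=1,φ(2)=1,φ(7)=6,φ(14)=6 ⇒ 14
q^15  k|15↦φ(k): 1:1 3:2 5:4 15:8  a_15=15
d|16:{1,2,4,8,16}  Σφ=1+1+2+4+8=16
n=17: 1·17 17·1  φ→[1+16]=17
d|18:{1,2,3,6,9,18}  Σφ=1+1+2+2+6+6=18
q^19  k|19↦φ(k): 19:18 1:1  a_19=19
q^20  k|20↦φ(k): 1:1 2:1 4:2 5:4 10:4 20:8  a_20=20
n=21: 1·21 3·7 7·3 21·1  φ→[1+2+6+12]=21
[q^22] φ(22)=10,φ(11)=10,φ(2)=1,φ(1)=1 ⇒ 22

14, 15, 16, 17, 18, 19, 20, 21, 22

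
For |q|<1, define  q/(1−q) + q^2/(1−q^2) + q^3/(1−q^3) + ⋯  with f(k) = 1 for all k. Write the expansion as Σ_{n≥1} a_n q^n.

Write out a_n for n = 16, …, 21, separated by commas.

5, 2, 6, 2, 6, 4

n=16: 1·16 2·8 4·4 8·2 16·1  f→[1+1+1+1+1]=5
q^17  k|17↦f(k): 17:1 1:1  a_17=2
q^18  k|18↦f(k): 18:1 9:1 6:1 3:1 2:1 1:1  a_18=6
n=19: 1·19 19·1  f→[1+1]=2
n=20: 20·1 10·2 5·4 4·5 2·10 1·20  f→[1+1+1+1+1+1]=6
n=21: 21·1 7·3 3·7 1·21  f→[1+1+1+1]=4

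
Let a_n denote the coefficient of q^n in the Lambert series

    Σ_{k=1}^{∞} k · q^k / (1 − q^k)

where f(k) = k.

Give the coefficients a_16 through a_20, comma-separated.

d|16:{1,2,4,8,16}  Σf=1+2+4+8+16=31
d|17:{17,1}  Σf=17+1=18
d|18:{1,2,3,6,9,18}  Σf=1+2+3+6+9+18=39
n=19: 1·19 19·1  f→[1+19]=20
[q^20] f(20)=20,f(10)=10,f(5)=5,f(4)=4,f(2)=2,f(1)=1 ⇒ 42

31, 18, 39, 20, 42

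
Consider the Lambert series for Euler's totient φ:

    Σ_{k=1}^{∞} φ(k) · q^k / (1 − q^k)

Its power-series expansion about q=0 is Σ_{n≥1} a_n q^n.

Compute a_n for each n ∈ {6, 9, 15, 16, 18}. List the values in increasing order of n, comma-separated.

q^6  k|6↦φ(k): 1:1 2:1 3:2 6:2  a_6=6
q^9  k|9↦φ(k): 9:6 3:2 1:1  a_9=9
n=15: 1·15 3·5 5·3 15·1  φ→[1+2+4+8]=15
q^16  k|16↦φ(k): 1:1 2:1 4:2 8:4 16:8  a_16=16
[q^18] φ(18)=6,φ(9)=6,φ(6)=2,φ(3)=2,φ(2)=1,φ(1)=1 ⇒ 18

6, 9, 15, 16, 18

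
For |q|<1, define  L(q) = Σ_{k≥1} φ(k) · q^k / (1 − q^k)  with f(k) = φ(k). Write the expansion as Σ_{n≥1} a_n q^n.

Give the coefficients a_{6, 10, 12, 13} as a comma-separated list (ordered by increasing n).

q^6  k|6↦φ(k): 6:2 3:2 2:1 1:1  a_6=6
n=10: 10·1 5·2 2·5 1·10  φ→[4+4+1+1]=10
[q^12] φ(12)=4,φ(6)=2,φ(4)=2,φ(3)=2,φ(2)=1,φ(1)=1 ⇒ 12
[q^13] φ(1)=1,φ(13)=12 ⇒ 13

6, 10, 12, 13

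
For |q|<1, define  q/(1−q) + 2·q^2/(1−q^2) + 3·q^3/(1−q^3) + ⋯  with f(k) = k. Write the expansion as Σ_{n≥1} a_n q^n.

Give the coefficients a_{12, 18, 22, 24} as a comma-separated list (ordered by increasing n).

[q^12] f(12)=12,f(6)=6,f(4)=4,f(3)=3,f(2)=2,f(1)=1 ⇒ 28
q^18  k|18↦f(k): 18:18 9:9 6:6 3:3 2:2 1:1  a_18=39
n=22: 1·22 2·11 11·2 22·1  f→[1+2+11+22]=36
[q^24] f(24)=24,f(12)=12,f(8)=8,f(6)=6,f(4)=4,f(3)=3,f(2)=2,f(1)=1 ⇒ 60

28, 39, 36, 60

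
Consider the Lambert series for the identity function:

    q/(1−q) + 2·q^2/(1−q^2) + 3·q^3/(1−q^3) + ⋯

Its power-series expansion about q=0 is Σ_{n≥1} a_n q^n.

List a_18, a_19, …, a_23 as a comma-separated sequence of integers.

39, 20, 42, 32, 36, 24

[q^18] f(1)=1,f(2)=2,f(3)=3,f(6)=6,f(9)=9,f(18)=18 ⇒ 39
d|19:{1,19}  Σf=1+19=20
[q^20] f(20)=20,f(10)=10,f(5)=5,f(4)=4,f(2)=2,f(1)=1 ⇒ 42
d|21:{1,3,7,21}  Σf=1+3+7+21=32
[q^22] f(22)=22,f(11)=11,f(2)=2,f(1)=1 ⇒ 36
[q^23] f(23)=23,f(1)=1 ⇒ 24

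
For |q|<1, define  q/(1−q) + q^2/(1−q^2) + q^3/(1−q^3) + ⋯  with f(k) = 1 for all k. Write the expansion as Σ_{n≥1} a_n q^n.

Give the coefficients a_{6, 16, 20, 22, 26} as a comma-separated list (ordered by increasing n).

4, 5, 6, 4, 4

d|6:{6,3,2,1}  Σf=1+1+1+1=4
q^16  k|16↦f(k): 1:1 2:1 4:1 8:1 16:1  a_16=5
[q^20] f(20)=1,f(10)=1,f(5)=1,f(4)=1,f(2)=1,f(1)=1 ⇒ 6
q^22  k|22↦f(k): 1:1 2:1 11:1 22:1  a_22=4
q^26  k|26↦f(k): 1:1 2:1 13:1 26:1  a_26=4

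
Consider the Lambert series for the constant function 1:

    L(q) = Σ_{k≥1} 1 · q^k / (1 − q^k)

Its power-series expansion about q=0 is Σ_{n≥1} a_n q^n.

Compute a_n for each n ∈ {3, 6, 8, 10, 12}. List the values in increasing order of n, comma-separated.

q^3  k|3↦f(k): 3:1 1:1  a_3=2
[q^6] f(6)=1,f(3)=1,f(2)=1,f(1)=1 ⇒ 4
[q^8] f(8)=1,f(4)=1,f(2)=1,f(1)=1 ⇒ 4
d|10:{10,5,2,1}  Σf=1+1+1+1=4
d|12:{12,6,4,3,2,1}  Σf=1+1+1+1+1+1=6

2, 4, 4, 4, 6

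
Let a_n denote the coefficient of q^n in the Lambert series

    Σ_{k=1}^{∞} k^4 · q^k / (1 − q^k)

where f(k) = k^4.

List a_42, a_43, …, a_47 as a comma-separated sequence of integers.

d|42:{42,21,14,7,6,3,2,1}  Σf=3111696+194481+38416+2401+1296+81+16+1=3348388
[q^43] f(1)=1,f(43)=3418801 ⇒ 3418802
[q^44] f(1)=1,f(2)=16,f(4)=256,f(11)=14641,f(22)=234256,f(44)=3748096 ⇒ 3997266
[q^45] f(1)=1,f(3)=81,f(5)=625,f(9)=6561,f(15)=50625,f(45)=4100625 ⇒ 4158518
[q^46] f(46)=4477456,f(23)=279841,f(2)=16,f(1)=1 ⇒ 4757314
[q^47] f(47)=4879681,f(1)=1 ⇒ 4879682

3348388, 3418802, 3997266, 4158518, 4757314, 4879682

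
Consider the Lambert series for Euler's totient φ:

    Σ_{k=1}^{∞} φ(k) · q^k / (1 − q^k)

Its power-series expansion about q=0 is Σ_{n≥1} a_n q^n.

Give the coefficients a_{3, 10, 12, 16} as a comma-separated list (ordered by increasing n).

[q^3] φ(3)=2,φ(1)=1 ⇒ 3
d|10:{10,5,2,1}  Σφ=4+4+1+1=10
n=12: 1·12 2·6 3·4 4·3 6·2 12·1  φ→[1+1+2+2+2+4]=12
d|16:{1,2,4,8,16}  Σφ=1+1+2+4+8=16

3, 10, 12, 16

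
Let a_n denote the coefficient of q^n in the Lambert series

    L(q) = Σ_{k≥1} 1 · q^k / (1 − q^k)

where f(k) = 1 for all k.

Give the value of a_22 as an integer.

q^22  k|22↦f(k): 22:1 11:1 2:1 1:1  a_22=4

a_22 = 4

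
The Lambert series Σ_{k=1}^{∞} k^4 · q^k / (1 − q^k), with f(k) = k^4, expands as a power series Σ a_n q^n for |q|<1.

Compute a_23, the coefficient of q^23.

q^23  k|23↦f(k): 23:279841 1:1  a_23=279842

a_23 = 279842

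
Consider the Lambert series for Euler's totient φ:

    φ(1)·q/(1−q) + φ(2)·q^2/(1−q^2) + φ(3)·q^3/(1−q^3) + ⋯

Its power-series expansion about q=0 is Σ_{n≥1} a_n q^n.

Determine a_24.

n=24: 24·1 12·2 8·3 6·4 4·6 3·8 2·12 1·24  φ→[8+4+4+2+2+2+1+1]=24

a_24 = 24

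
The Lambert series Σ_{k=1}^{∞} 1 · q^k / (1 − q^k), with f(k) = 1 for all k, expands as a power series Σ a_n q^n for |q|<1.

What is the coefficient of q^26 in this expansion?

d|26:{26,13,2,1}  Σf=1+1+1+1=4

a_26 = 4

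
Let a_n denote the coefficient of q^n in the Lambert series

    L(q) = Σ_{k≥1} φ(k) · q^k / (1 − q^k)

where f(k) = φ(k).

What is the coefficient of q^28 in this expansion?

q^28  k|28↦φ(k): 1:1 2:1 4:2 7:6 14:6 28:12  a_28=28

a_28 = 28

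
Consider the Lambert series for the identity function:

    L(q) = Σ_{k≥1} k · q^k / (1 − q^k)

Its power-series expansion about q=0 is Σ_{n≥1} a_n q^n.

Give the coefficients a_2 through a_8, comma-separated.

[q^2] f(1)=1,f(2)=2 ⇒ 3
q^3  k|3↦f(k): 1:1 3:3  a_3=4
[q^4] f(1)=1,f(2)=2,f(4)=4 ⇒ 7
q^5  k|5↦f(k): 1:1 5:5  a_5=6
n=6: 6·1 3·2 2·3 1·6  f→[6+3+2+1]=12
d|7:{7,1}  Σf=7+1=8
q^8  k|8↦f(k): 1:1 2:2 4:4 8:8  a_8=15

3, 4, 7, 6, 12, 8, 15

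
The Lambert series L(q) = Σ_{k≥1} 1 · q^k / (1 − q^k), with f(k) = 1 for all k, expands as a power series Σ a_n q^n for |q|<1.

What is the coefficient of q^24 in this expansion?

a_24 = 8

q^24  k|24↦f(k): 24:1 12:1 8:1 6:1 4:1 3:1 2:1 1:1  a_24=8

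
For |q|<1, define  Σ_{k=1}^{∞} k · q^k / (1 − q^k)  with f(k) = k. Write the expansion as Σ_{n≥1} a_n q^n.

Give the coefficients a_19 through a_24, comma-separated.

20, 42, 32, 36, 24, 60

q^19  k|19↦f(k): 19:19 1:1  a_19=20
n=20: 1·20 2·10 4·5 5·4 10·2 20·1  f→[1+2+4+5+10+20]=42
n=21: 1·21 3·7 7·3 21·1  f→[1+3+7+21]=32
q^22  k|22↦f(k): 22:22 11:11 2:2 1:1  a_22=36
[q^23] f(1)=1,f(23)=23 ⇒ 24
[q^24] f(24)=24,f(12)=12,f(8)=8,f(6)=6,f(4)=4,f(3)=3,f(2)=2,f(1)=1 ⇒ 60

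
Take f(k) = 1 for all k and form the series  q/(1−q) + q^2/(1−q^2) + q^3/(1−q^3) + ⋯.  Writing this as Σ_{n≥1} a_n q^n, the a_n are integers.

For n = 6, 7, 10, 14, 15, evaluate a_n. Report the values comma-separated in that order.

q^6  k|6↦f(k): 6:1 3:1 2:1 1:1  a_6=4
n=7: 1·7 7·1  f→[1+1]=2
n=10: 10·1 5·2 2·5 1·10  f→[1+1+1+1]=4
q^14  k|14↦f(k): 14:1 7:1 2:1 1:1  a_14=4
[q^15] f(15)=1,f(5)=1,f(3)=1,f(1)=1 ⇒ 4

4, 2, 4, 4, 4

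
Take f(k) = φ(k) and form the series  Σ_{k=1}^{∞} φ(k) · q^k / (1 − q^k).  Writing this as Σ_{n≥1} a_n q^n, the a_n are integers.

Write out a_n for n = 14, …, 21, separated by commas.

d|14:{1,2,7,14}  Σφ=1+1+6+6=14
d|15:{15,5,3,1}  Σφ=8+4+2+1=15
d|16:{1,2,4,8,16}  Σφ=1+1+2+4+8=16
n=17: 17·1 1·17  φ→[16+1]=17
n=18: 18·1 9·2 6·3 3·6 2·9 1·18  φ→[6+6+2+2+1+1]=18
[q^19] φ(1)=1,φ(19)=18 ⇒ 19
q^20  k|20↦φ(k): 1:1 2:1 4:2 5:4 10:4 20:8  a_20=20
[q^21] φ(1)=1,φ(3)=2,φ(7)=6,φ(21)=12 ⇒ 21

14, 15, 16, 17, 18, 19, 20, 21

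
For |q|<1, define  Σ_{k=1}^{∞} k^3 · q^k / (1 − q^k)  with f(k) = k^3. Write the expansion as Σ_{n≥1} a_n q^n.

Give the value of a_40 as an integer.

a_40 = 73710

q^40  k|40↦f(k): 40:64000 20:8000 10:1000 8:512 5:125 4:64 2:8 1:1  a_40=73710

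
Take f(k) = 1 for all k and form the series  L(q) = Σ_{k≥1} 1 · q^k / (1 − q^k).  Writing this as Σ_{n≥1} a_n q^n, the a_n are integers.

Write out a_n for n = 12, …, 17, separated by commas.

[q^12] f(1)=1,f(2)=1,f(3)=1,f(4)=1,f(6)=1,f(12)=1 ⇒ 6
n=13: 1·13 13·1  f→[1+1]=2
q^14  k|14↦f(k): 14:1 7:1 2:1 1:1  a_14=4
q^15  k|15↦f(k): 15:1 5:1 3:1 1:1  a_15=4
d|16:{16,8,4,2,1}  Σf=1+1+1+1+1=5
d|17:{17,1}  Σf=1+1=2

6, 2, 4, 4, 5, 2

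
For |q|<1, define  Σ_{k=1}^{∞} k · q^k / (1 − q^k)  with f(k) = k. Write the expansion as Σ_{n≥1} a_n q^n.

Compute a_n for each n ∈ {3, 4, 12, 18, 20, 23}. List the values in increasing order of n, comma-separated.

[q^3] f(3)=3,f(1)=1 ⇒ 4
[q^4] f(1)=1,f(2)=2,f(4)=4 ⇒ 7
d|12:{1,2,3,4,6,12}  Σf=1+2+3+4+6+12=28
[q^18] f(18)=18,f(9)=9,f(6)=6,f(3)=3,f(2)=2,f(1)=1 ⇒ 39
d|20:{1,2,4,5,10,20}  Σf=1+2+4+5+10+20=42
[q^23] f(1)=1,f(23)=23 ⇒ 24

4, 7, 28, 39, 42, 24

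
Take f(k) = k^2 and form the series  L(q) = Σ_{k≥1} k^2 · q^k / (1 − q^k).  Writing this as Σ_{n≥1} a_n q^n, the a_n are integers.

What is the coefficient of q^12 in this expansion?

n=12: 12·1 6·2 4·3 3·4 2·6 1·12  f→[144+36+16+9+4+1]=210

a_12 = 210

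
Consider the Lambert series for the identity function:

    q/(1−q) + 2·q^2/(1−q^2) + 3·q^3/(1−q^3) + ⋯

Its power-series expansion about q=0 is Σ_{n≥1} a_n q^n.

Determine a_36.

a_36 = 91

q^36  k|36↦f(k): 1:1 2:2 3:3 4:4 6:6 9:9 12:12 18:18 36:36  a_36=91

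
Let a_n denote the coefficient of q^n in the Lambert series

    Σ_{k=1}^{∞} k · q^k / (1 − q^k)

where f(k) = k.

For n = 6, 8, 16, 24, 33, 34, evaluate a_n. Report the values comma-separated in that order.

n=6: 1·6 2·3 3·2 6·1  f→[1+2+3+6]=12
n=8: 1·8 2·4 4·2 8·1  f→[1+2+4+8]=15
[q^16] f(1)=1,f(2)=2,f(4)=4,f(8)=8,f(16)=16 ⇒ 31
[q^24] f(24)=24,f(12)=12,f(8)=8,f(6)=6,f(4)=4,f(3)=3,f(2)=2,f(1)=1 ⇒ 60
n=33: 1·33 3·11 11·3 33·1  f→[1+3+11+33]=48
n=34: 34·1 17·2 2·17 1·34  f→[34+17+2+1]=54

12, 15, 31, 60, 48, 54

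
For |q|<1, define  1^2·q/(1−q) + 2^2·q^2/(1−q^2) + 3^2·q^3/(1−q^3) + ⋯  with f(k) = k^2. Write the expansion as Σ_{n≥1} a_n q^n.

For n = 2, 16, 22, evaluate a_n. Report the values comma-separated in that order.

n=2: 2·1 1·2  f→[4+1]=5
[q^16] f(16)=256,f(8)=64,f(4)=16,f(2)=4,f(1)=1 ⇒ 341
[q^22] f(1)=1,f(2)=4,f(11)=121,f(22)=484 ⇒ 610

5, 341, 610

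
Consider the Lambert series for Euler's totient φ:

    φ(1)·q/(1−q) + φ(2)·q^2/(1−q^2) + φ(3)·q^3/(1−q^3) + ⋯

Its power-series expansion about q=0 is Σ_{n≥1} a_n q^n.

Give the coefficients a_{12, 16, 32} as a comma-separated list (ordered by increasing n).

[q^12] φ(12)=4,φ(6)=2,φ(4)=2,φ(3)=2,φ(2)=1,φ(1)=1 ⇒ 12
q^16  k|16↦φ(k): 1:1 2:1 4:2 8:4 16:8  a_16=16
q^32  k|32↦φ(k): 32:16 16:8 8:4 4:2 2:1 1:1  a_32=32

12, 16, 32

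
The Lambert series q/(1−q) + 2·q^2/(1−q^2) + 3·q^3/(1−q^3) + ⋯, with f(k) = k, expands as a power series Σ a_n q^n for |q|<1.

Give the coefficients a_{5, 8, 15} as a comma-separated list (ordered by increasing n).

d|5:{5,1}  Σf=5+1=6
q^8  k|8↦f(k): 8:8 4:4 2:2 1:1  a_8=15
[q^15] f(15)=15,f(5)=5,f(3)=3,f(1)=1 ⇒ 24

6, 15, 24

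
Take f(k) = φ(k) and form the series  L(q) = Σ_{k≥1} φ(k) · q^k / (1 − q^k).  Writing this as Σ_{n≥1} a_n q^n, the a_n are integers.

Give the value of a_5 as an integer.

q^5  k|5↦φ(k): 1:1 5:4  a_5=5

a_5 = 5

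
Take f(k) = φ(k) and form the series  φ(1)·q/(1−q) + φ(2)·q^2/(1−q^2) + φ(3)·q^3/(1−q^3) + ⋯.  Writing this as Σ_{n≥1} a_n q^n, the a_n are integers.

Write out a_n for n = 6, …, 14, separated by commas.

[q^6] φ(1)=1,φ(2)=1,φ(3)=2,φ(6)=2 ⇒ 6
d|7:{1,7}  Σφ=1+6=7
d|8:{8,4,2,1}  Σφ=4+2+1+1=8
[q^9] φ(9)=6,φ(3)=2,φ(1)=1 ⇒ 9
d|10:{1,2,5,10}  Σφ=1+1+4+4=10
n=11: 1·11 11·1  φ→[1+10]=11
d|12:{1,2,3,4,6,12}  Σφ=1+1+2+2+2+4=12
d|13:{1,13}  Σφ=1+12=13
n=14: 1·14 2·7 7·2 14·1  φ→[1+1+6+6]=14

6, 7, 8, 9, 10, 11, 12, 13, 14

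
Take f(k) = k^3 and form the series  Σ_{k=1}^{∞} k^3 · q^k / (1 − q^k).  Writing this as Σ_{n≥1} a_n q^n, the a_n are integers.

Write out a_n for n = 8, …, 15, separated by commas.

q^8  k|8↦f(k): 8:512 4:64 2:8 1:1  a_8=585
[q^9] f(9)=729,f(3)=27,f(1)=1 ⇒ 757
[q^10] f(1)=1,f(2)=8,f(5)=125,f(10)=1000 ⇒ 1134
d|11:{11,1}  Σf=1331+1=1332
d|12:{12,6,4,3,2,1}  Σf=1728+216+64+27+8+1=2044
[q^13] f(1)=1,f(13)=2197 ⇒ 2198
[q^14] f(14)=2744,f(7)=343,f(2)=8,f(1)=1 ⇒ 3096
d|15:{1,3,5,15}  Σf=1+27+125+3375=3528

585, 757, 1134, 1332, 2044, 2198, 3096, 3528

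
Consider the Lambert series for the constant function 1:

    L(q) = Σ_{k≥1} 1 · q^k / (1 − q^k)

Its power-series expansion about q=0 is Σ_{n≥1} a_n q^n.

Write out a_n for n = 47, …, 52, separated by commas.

2, 10, 3, 6, 4, 6

[q^47] f(1)=1,f(47)=1 ⇒ 2
d|48:{48,24,16,12,8,6,4,3,2,1}  Σf=1+1+1+1+1+1+1+1+1+1=10
d|49:{1,7,49}  Σf=1+1+1=3
q^50  k|50↦f(k): 50:1 25:1 10:1 5:1 2:1 1:1  a_50=6
q^51  k|51↦f(k): 1:1 3:1 17:1 51:1  a_51=4
q^52  k|52↦f(k): 52:1 26:1 13:1 4:1 2:1 1:1  a_52=6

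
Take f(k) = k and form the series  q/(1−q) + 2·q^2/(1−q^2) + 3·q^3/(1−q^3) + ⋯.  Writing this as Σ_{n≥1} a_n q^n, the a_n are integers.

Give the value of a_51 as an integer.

a_51 = 72

[q^51] f(51)=51,f(17)=17,f(3)=3,f(1)=1 ⇒ 72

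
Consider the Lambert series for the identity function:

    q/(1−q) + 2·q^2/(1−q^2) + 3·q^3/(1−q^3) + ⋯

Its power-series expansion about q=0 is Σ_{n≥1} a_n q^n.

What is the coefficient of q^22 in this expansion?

a_22 = 36

[q^22] f(1)=1,f(2)=2,f(11)=11,f(22)=22 ⇒ 36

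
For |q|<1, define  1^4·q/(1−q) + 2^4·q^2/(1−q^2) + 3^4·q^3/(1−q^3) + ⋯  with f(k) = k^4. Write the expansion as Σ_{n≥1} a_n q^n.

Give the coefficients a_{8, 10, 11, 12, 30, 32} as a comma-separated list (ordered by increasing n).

n=8: 1·8 2·4 4·2 8·1  f→[1+16+256+4096]=4369
d|10:{10,5,2,1}  Σf=10000+625+16+1=10642
d|11:{1,11}  Σf=1+14641=14642
[q^12] f(12)=20736,f(6)=1296,f(4)=256,f(3)=81,f(2)=16,f(1)=1 ⇒ 22386
d|30:{30,15,10,6,5,3,2,1}  Σf=810000+50625+10000+1296+625+81+16+1=872644
d|32:{1,2,4,8,16,32}  Σf=1+16+256+4096+65536+1048576=1118481

4369, 10642, 14642, 22386, 872644, 1118481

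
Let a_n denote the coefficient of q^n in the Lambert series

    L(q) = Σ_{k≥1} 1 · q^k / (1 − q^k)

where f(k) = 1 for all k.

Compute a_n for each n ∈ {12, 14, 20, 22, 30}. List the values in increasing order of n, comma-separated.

6, 4, 6, 4, 8

d|12:{12,6,4,3,2,1}  Σf=1+1+1+1+1+1=6
[q^14] f(14)=1,f(7)=1,f(2)=1,f(1)=1 ⇒ 4
n=20: 1·20 2·10 4·5 5·4 10·2 20·1  f→[1+1+1+1+1+1]=6
n=22: 22·1 11·2 2·11 1·22  f→[1+1+1+1]=4
[q^30] f(1)=1,f(2)=1,f(3)=1,f(5)=1,f(6)=1,f(10)=1,f(15)=1,f(30)=1 ⇒ 8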